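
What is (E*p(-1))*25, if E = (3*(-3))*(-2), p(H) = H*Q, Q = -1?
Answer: 450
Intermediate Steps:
p(H) = -H (p(H) = H*(-1) = -H)
E = 18 (E = -9*(-2) = 18)
(E*p(-1))*25 = (18*(-1*(-1)))*25 = (18*1)*25 = 18*25 = 450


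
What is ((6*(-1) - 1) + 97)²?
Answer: 8100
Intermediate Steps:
((6*(-1) - 1) + 97)² = ((-6 - 1) + 97)² = (-7 + 97)² = 90² = 8100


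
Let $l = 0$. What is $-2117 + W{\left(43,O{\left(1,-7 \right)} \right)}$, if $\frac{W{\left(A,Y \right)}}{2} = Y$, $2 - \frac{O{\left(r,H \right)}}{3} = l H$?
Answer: $-2105$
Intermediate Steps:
$O{\left(r,H \right)} = 6$ ($O{\left(r,H \right)} = 6 - 3 \cdot 0 H = 6 - 0 = 6 + 0 = 6$)
$W{\left(A,Y \right)} = 2 Y$
$-2117 + W{\left(43,O{\left(1,-7 \right)} \right)} = -2117 + 2 \cdot 6 = -2117 + 12 = -2105$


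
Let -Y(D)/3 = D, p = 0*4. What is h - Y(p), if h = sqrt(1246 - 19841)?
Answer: I*sqrt(18595) ≈ 136.36*I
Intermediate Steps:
h = I*sqrt(18595) (h = sqrt(-18595) = I*sqrt(18595) ≈ 136.36*I)
p = 0
Y(D) = -3*D
h - Y(p) = I*sqrt(18595) - (-3)*0 = I*sqrt(18595) - 1*0 = I*sqrt(18595) + 0 = I*sqrt(18595)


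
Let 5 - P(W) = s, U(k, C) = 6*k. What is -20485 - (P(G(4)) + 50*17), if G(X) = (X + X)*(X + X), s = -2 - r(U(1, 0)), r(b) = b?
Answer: -21348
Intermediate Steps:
s = -8 (s = -2 - 6 = -8)
G(X) = 4*X² (G(X) = (2*X)*(2*X) = 4*X²)
P(W) = 13 (P(W) = 5 - 1*(-8) = 5 + 8 = 13)
-20485 - (P(G(4)) + 50*17) = -20485 - (13 + 50*17) = -20485 - (13 + 850) = -20485 - 1*863 = -20485 - 863 = -21348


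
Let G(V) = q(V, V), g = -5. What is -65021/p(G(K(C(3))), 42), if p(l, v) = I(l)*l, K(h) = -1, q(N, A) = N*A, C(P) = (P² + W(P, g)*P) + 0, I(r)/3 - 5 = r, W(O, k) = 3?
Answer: -65021/18 ≈ -3612.3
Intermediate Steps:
I(r) = 15 + 3*r
C(P) = P² + 3*P (C(P) = (P² + 3*P) + 0 = P² + 3*P)
q(N, A) = A*N
G(V) = V² (G(V) = V*V = V²)
p(l, v) = l*(15 + 3*l) (p(l, v) = (15 + 3*l)*l = l*(15 + 3*l))
-65021/p(G(K(C(3))), 42) = -65021*1/(3*(5 + (-1)²)) = -65021*1/(3*(5 + 1)) = -65021/(3*1*6) = -65021/18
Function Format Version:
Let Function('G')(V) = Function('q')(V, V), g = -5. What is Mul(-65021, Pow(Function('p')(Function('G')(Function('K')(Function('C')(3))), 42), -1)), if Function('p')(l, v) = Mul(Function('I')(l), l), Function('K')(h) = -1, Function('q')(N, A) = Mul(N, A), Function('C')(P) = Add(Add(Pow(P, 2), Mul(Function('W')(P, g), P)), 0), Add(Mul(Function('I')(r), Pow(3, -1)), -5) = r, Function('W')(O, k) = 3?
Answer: Rational(-65021, 18) ≈ -3612.3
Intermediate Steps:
Function('I')(r) = Add(15, Mul(3, r))
Function('C')(P) = Add(Pow(P, 2), Mul(3, P)) (Function('C')(P) = Add(Add(Pow(P, 2), Mul(3, P)), 0) = Add(Pow(P, 2), Mul(3, P)))
Function('q')(N, A) = Mul(A, N)
Function('G')(V) = Pow(V, 2) (Function('G')(V) = Mul(V, V) = Pow(V, 2))
Function('p')(l, v) = Mul(l, Add(15, Mul(3, l))) (Function('p')(l, v) = Mul(Add(15, Mul(3, l)), l) = Mul(l, Add(15, Mul(3, l))))
Mul(-65021, Pow(Function('p')(Function('G')(Function('K')(Function('C')(3))), 42), -1)) = Mul(-65021, Pow(Mul(3, Pow(-1, 2), Add(5, Pow(-1, 2))), -1)) = Mul(-65021, Pow(Mul(3, 1, Add(5, 1)), -1)) = Mul(-65021, Pow(Mul(3, 1, 6), -1)) = Mul(-65021, Pow(18, -1)) = Mul(-65021, Rational(1, 18)) = Rational(-65021, 18)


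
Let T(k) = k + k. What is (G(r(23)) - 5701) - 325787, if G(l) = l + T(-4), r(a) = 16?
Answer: -331480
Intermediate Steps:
T(k) = 2*k
G(l) = -8 + l (G(l) = l + 2*(-4) = l - 8 = -8 + l)
(G(r(23)) - 5701) - 325787 = ((-8 + 16) - 5701) - 325787 = (8 - 5701) - 325787 = -5693 - 325787 = -331480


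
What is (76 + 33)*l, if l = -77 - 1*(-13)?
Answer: -6976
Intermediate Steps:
l = -64 (l = -77 + 13 = -64)
(76 + 33)*l = (76 + 33)*(-64) = 109*(-64) = -6976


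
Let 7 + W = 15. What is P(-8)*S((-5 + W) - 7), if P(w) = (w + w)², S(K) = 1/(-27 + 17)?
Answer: -128/5 ≈ -25.600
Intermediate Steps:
W = 8 (W = -7 + 15 = 8)
S(K) = -⅒ (S(K) = 1/(-10) = -⅒)
P(w) = 4*w² (P(w) = (2*w)² = 4*w²)
P(-8)*S((-5 + W) - 7) = (4*(-8)²)*(-⅒) = (4*64)*(-⅒) = 256*(-⅒) = -128/5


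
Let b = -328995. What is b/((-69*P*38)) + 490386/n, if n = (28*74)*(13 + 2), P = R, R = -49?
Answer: 209439079/15845620 ≈ 13.217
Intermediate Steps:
P = -49
n = 31080 (n = 2072*15 = 31080)
b/((-69*P*38)) + 490386/n = -328995/(-69*(-49)*38) + 490386/31080 = -328995/(3381*38) + 490386*(1/31080) = -328995/128478 + 81731/5180 = -328995*1/128478 + 81731/5180 = -109665/42826 + 81731/5180 = 209439079/15845620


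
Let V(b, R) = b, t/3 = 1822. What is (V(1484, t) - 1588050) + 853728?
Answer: -732838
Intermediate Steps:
t = 5466 (t = 3*1822 = 5466)
(V(1484, t) - 1588050) + 853728 = (1484 - 1588050) + 853728 = -1586566 + 853728 = -732838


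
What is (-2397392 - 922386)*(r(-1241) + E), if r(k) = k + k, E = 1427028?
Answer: -4729176470788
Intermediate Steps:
r(k) = 2*k
(-2397392 - 922386)*(r(-1241) + E) = (-2397392 - 922386)*(2*(-1241) + 1427028) = -3319778*(-2482 + 1427028) = -3319778*1424546 = -4729176470788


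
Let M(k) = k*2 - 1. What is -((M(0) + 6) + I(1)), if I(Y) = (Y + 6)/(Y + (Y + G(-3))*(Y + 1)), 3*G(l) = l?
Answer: -12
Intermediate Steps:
M(k) = -1 + 2*k (M(k) = 2*k - 1 = -1 + 2*k)
G(l) = l/3
I(Y) = (6 + Y)/(Y + (1 + Y)*(-1 + Y)) (I(Y) = (Y + 6)/(Y + (Y + (⅓)*(-3))*(Y + 1)) = (6 + Y)/(Y + (Y - 1)*(1 + Y)) = (6 + Y)/(Y + (-1 + Y)*(1 + Y)) = (6 + Y)/(Y + (1 + Y)*(-1 + Y)))
-((M(0) + 6) + I(1)) = -(((-1 + 2*0) + 6) + (6 + 1)/(-1 + 1 + 1²)) = -(((-1 + 0) + 6) + 7/(-1 + 1 + 1)) = -((-1 + 6) + 7/1) = -(5 + 1*7) = -(5 + 7) = -1*12 = -12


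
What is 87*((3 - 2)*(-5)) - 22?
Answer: -457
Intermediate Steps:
87*((3 - 2)*(-5)) - 22 = 87*(1*(-5)) - 22 = 87*(-5) - 22 = -435 - 22 = -457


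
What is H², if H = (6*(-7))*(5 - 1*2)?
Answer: 15876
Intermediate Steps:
H = -126 (H = -42*(5 - 2) = -42*3 = -126)
H² = (-126)² = 15876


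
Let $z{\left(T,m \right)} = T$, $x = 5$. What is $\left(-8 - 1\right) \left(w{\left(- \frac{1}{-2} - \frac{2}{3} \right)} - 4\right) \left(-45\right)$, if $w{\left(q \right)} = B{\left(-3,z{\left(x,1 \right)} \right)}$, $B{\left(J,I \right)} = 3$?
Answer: $-405$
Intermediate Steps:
$w{\left(q \right)} = 3$
$\left(-8 - 1\right) \left(w{\left(- \frac{1}{-2} - \frac{2}{3} \right)} - 4\right) \left(-45\right) = \left(-8 - 1\right) \left(3 - 4\right) \left(-45\right) = \left(-9\right) \left(-1\right) \left(-45\right) = 9 \left(-45\right) = -405$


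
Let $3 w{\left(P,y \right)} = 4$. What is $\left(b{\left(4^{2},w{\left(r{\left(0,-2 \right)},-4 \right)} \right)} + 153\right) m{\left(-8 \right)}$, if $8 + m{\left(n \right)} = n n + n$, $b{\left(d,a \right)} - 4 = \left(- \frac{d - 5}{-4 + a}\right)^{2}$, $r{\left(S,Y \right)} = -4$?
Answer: $\frac{33411}{4} \approx 8352.8$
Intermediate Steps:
$w{\left(P,y \right)} = \frac{4}{3}$ ($w{\left(P,y \right)} = \frac{1}{3} \cdot 4 = \frac{4}{3}$)
$b{\left(d,a \right)} = 4 + \frac{\left(-5 + d\right)^{2}}{\left(-4 + a\right)^{2}}$ ($b{\left(d,a \right)} = 4 + \left(- \frac{d - 5}{-4 + a}\right)^{2} = 4 + \left(- \frac{-5 + d}{-4 + a}\right)^{2} = 4 + \frac{\left(-5 + d\right)^{2}}{\left(-4 + a\right)^{2}}$)
$m{\left(n \right)} = -8 + n + n^{2}$ ($m{\left(n \right)} = -8 + \left(n n + n\right) = -8 + \left(n^{2} + n\right) = -8 + \left(n + n^{2}\right) = -8 + n + n^{2}$)
$\left(b{\left(4^{2},w{\left(r{\left(0,-2 \right)},-4 \right)} \right)} + 153\right) m{\left(-8 \right)} = \left(\left(4 + \frac{\left(-5 + 4^{2}\right)^{2}}{\left(-4 + \frac{4}{3}\right)^{2}}\right) + 153\right) \left(-8 - 8 + \left(-8\right)^{2}\right) = \left(\left(4 + \frac{\left(-5 + 16\right)^{2}}{\frac{64}{9}}\right) + 153\right) \left(-8 - 8 + 64\right) = \left(\left(4 + 11^{2} \cdot \frac{9}{64}\right) + 153\right) 48 = \left(\left(4 + 121 \cdot \frac{9}{64}\right) + 153\right) 48 = \left(\left(4 + \frac{1089}{64}\right) + 153\right) 48 = \left(\frac{1345}{64} + 153\right) 48 = \frac{11137}{64} \cdot 48 = \frac{33411}{4}$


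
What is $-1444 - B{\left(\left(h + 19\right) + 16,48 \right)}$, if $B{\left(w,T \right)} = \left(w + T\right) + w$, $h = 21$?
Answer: $-1604$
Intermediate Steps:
$B{\left(w,T \right)} = T + 2 w$ ($B{\left(w,T \right)} = \left(T + w\right) + w = T + 2 w$)
$-1444 - B{\left(\left(h + 19\right) + 16,48 \right)} = -1444 - \left(48 + 2 \left(\left(21 + 19\right) + 16\right)\right) = -1444 - \left(48 + 2 \left(40 + 16\right)\right) = -1444 - \left(48 + 2 \cdot 56\right) = -1444 - \left(48 + 112\right) = -1444 - 160 = -1604$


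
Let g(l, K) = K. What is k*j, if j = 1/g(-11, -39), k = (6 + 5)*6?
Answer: -22/13 ≈ -1.6923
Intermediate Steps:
k = 66 (k = 11*6 = 66)
j = -1/39 (j = 1/(-39) = -1/39 ≈ -0.025641)
k*j = 66*(-1/39) = -22/13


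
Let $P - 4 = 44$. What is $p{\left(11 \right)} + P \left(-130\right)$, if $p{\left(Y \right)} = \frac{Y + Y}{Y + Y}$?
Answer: $-6239$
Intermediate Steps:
$p{\left(Y \right)} = 1$ ($p{\left(Y \right)} = \frac{2 Y}{2 Y} = 2 Y \frac{1}{2 Y} = 1$)
$P = 48$ ($P = 4 + 44 = 48$)
$p{\left(11 \right)} + P \left(-130\right) = 1 + 48 \left(-130\right) = 1 - 6240 = -6239$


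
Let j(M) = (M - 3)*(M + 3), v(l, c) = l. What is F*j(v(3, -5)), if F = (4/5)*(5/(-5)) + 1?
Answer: 0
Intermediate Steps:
j(M) = (-3 + M)*(3 + M)
F = 1/5 (F = (4*(1/5))*(5*(-1/5)) + 1 = (4/5)*(-1) + 1 = -4/5 + 1 = 1/5 ≈ 0.20000)
F*j(v(3, -5)) = (-9 + 3**2)/5 = (-9 + 9)/5 = (1/5)*0 = 0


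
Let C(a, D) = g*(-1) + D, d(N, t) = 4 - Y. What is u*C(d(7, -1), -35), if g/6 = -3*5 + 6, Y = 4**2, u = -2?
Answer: -38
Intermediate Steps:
Y = 16
g = -54 (g = 6*(-3*5 + 6) = 6*(-15 + 6) = 6*(-9) = -54)
d(N, t) = -12 (d(N, t) = 4 - 1*16 = 4 - 16 = -12)
C(a, D) = 54 + D (C(a, D) = -54*(-1) + D = 54 + D)
u*C(d(7, -1), -35) = -2*(54 - 35) = -2*19 = -38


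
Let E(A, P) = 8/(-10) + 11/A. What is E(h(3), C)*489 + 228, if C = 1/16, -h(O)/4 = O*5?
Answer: -5057/20 ≈ -252.85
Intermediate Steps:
h(O) = -20*O (h(O) = -4*O*5 = -20*O)
C = 1/16 ≈ 0.062500
E(A, P) = -⅘ + 11/A (E(A, P) = 8*(-⅒) + 11/A = -⅘ + 11/A)
E(h(3), C)*489 + 228 = (-⅘ + 11/((-20*3)))*489 + 228 = (-⅘ + 11/(-60))*489 + 228 = (-⅘ + 11*(-1/60))*489 + 228 = (-⅘ - 11/60)*489 + 228 = -59/60*489 + 228 = -9617/20 + 228 = -5057/20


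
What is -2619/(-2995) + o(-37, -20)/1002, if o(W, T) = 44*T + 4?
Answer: 103/500165 ≈ 0.00020593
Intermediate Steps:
o(W, T) = 4 + 44*T
-2619/(-2995) + o(-37, -20)/1002 = -2619/(-2995) + (4 + 44*(-20))/1002 = -2619*(-1/2995) + (4 - 880)*(1/1002) = 2619/2995 - 876*1/1002 = 2619/2995 - 146/167 = 103/500165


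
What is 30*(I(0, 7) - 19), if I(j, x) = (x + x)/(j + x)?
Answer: -510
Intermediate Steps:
I(j, x) = 2*x/(j + x) (I(j, x) = (2*x)/(j + x) = 2*x/(j + x))
30*(I(0, 7) - 19) = 30*(2*7/(0 + 7) - 19) = 30*(2*7/7 - 19) = 30*(2*7*(1/7) - 19) = 30*(2 - 19) = 30*(-17) = -510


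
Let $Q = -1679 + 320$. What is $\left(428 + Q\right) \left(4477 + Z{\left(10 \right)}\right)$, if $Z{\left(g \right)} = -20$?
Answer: $-4149467$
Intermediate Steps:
$Q = -1359$
$\left(428 + Q\right) \left(4477 + Z{\left(10 \right)}\right) = \left(428 - 1359\right) \left(4477 - 20\right) = \left(-931\right) 4457 = -4149467$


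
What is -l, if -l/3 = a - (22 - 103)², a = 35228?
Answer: 86001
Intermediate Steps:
l = -86001 (l = -3*(35228 - (22 - 103)²) = -3*(35228 - 1*(-81)²) = -3*(35228 - 1*6561) = -3*(35228 - 6561) = -3*28667 = -86001)
-l = -1*(-86001) = 86001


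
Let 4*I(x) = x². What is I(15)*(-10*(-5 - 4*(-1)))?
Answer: 1125/2 ≈ 562.50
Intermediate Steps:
I(x) = x²/4
I(15)*(-10*(-5 - 4*(-1))) = ((¼)*15²)*(-10*(-5 - 4*(-1))) = ((¼)*225)*(-10*(-5 + 4)) = 225*(-10*(-1))/4 = (225/4)*10 = 1125/2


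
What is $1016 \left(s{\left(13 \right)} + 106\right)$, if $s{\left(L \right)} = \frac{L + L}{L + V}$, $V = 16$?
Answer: $\frac{3149600}{29} \approx 1.0861 \cdot 10^{5}$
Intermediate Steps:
$s{\left(L \right)} = \frac{2 L}{16 + L}$ ($s{\left(L \right)} = \frac{L + L}{L + 16} = \frac{2 L}{16 + L}$)
$1016 \left(s{\left(13 \right)} + 106\right) = 1016 \left(2 \cdot 13 \frac{1}{16 + 13} + 106\right) = 1016 \left(2 \cdot 13 \cdot \frac{1}{29} + 106\right) = 1016 \left(\frac{26}{29} + 106\right) = 1016 \cdot \frac{3100}{29} = \frac{3149600}{29}$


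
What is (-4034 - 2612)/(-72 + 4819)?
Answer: -6646/4747 ≈ -1.4000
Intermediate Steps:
(-4034 - 2612)/(-72 + 4819) = -6646/4747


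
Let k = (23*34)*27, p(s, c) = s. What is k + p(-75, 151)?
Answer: 21039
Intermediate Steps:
k = 21114 (k = 782*27 = 21114)
k + p(-75, 151) = 21114 - 75 = 21039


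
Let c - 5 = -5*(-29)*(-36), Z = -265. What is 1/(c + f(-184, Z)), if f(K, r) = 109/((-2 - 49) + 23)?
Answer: -28/146129 ≈ -0.00019161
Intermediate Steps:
f(K, r) = -109/28 (f(K, r) = 109/(-51 + 23) = 109/(-28) = 109*(-1/28) = -109/28)
c = -5215 (c = 5 - 5*(-29)*(-36) = 5 + 145*(-36) = 5 - 5220 = -5215)
1/(c + f(-184, Z)) = 1/(-5215 - 109/28) = 1/(-146129/28) = -28/146129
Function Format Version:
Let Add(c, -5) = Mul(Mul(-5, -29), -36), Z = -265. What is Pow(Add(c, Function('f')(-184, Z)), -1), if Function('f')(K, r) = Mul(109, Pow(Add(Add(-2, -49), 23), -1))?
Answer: Rational(-28, 146129) ≈ -0.00019161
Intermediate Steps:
Function('f')(K, r) = Rational(-109, 28) (Function('f')(K, r) = Mul(109, Pow(Add(-51, 23), -1)) = Mul(109, Pow(-28, -1)) = Mul(109, Rational(-1, 28)) = Rational(-109, 28))
c = -5215 (c = Add(5, Mul(Mul(-5, -29), -36)) = Add(5, Mul(145, -36)) = Add(5, -5220) = -5215)
Pow(Add(c, Function('f')(-184, Z)), -1) = Pow(Add(-5215, Rational(-109, 28)), -1) = Pow(Rational(-146129, 28), -1) = Rational(-28, 146129)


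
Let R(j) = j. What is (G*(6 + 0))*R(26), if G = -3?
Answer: -468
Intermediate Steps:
(G*(6 + 0))*R(26) = -3*(6 + 0)*26 = -3*6*26 = -18*26 = -468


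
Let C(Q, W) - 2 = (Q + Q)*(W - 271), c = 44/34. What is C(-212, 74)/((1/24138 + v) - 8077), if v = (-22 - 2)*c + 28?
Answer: -34276201380/3315619801 ≈ -10.338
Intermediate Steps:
c = 22/17 (c = 44*(1/34) = 22/17 ≈ 1.2941)
C(Q, W) = 2 + 2*Q*(-271 + W) (C(Q, W) = 2 + (Q + Q)*(W - 271) = 2 + (2*Q)*(-271 + W) = 2 + 2*Q*(-271 + W))
v = -52/17 (v = (-22 - 2)*(22/17) + 28 = -24*22/17 + 28 = -528/17 + 28 = -52/17 ≈ -3.0588)
C(-212, 74)/((1/24138 + v) - 8077) = (2 - 542*(-212) + 2*(-212)*74)/((1/24138 - 52/17) - 8077) = (2 + 114904 - 31376)/((1/24138 - 52/17) - 8077) = 83530/(-1255159/410346 - 8077) = 83530/(-3315619801/410346) = 83530*(-410346/3315619801) = -34276201380/3315619801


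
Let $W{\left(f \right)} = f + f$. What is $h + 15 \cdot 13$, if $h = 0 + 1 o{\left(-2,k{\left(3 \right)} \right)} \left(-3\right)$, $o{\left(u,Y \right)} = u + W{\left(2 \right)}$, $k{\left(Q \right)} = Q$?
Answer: $189$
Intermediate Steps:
$W{\left(f \right)} = 2 f$
$o{\left(u,Y \right)} = 4 + u$ ($o{\left(u,Y \right)} = u + 2 \cdot 2 = u + 4 = 4 + u$)
$h = -6$ ($h = 0 + 1 \left(4 - 2\right) \left(-3\right) = 0 + 1 \cdot 2 \left(-3\right) = 0 + 2 \left(-3\right) = 0 - 6 = -6$)
$h + 15 \cdot 13 = -6 + 15 \cdot 13 = -6 + 195 = 189$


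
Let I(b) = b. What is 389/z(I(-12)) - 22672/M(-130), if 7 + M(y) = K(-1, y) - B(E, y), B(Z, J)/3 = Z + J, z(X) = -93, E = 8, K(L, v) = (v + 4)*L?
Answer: -2297161/45105 ≈ -50.929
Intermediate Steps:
K(L, v) = L*(4 + v) (K(L, v) = (4 + v)*L = L*(4 + v))
B(Z, J) = 3*J + 3*Z (B(Z, J) = 3*(Z + J) = 3*(J + Z) = 3*J + 3*Z)
M(y) = -35 - 4*y (M(y) = -7 + (-(4 + y) - (3*y + 3*8)) = -7 + ((-4 - y) - (3*y + 24)) = -7 + ((-4 - y) - (24 + 3*y)) = -7 + ((-4 - y) + (-24 - 3*y)) = -7 + (-28 - 4*y) = -35 - 4*y)
389/z(I(-12)) - 22672/M(-130) = 389/(-93) - 22672/(-35 - 4*(-130)) = 389*(-1/93) - 22672/(-35 + 520) = -389/93 - 22672/485 = -2297161/45105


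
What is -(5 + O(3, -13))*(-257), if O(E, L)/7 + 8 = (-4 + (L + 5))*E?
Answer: -77871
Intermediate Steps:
O(E, L) = -56 + 7*E*(1 + L) (O(E, L) = -56 + 7*((-4 + (L + 5))*E) = -56 + 7*((-4 + (5 + L))*E) = -56 + 7*((1 + L)*E) = -56 + 7*(E*(1 + L)) = -56 + 7*E*(1 + L))
-(5 + O(3, -13))*(-257) = -(5 + (-56 + 7*3 + 7*3*(-13)))*(-257) = -(5 + (-56 + 21 - 273))*(-257) = -(5 - 308)*(-257) = -(-303)*(-257) = -1*77871 = -77871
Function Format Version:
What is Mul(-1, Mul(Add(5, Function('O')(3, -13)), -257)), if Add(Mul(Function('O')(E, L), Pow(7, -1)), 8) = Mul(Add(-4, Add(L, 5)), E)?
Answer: -77871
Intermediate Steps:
Function('O')(E, L) = Add(-56, Mul(7, E, Add(1, L))) (Function('O')(E, L) = Add(-56, Mul(7, Mul(Add(-4, Add(L, 5)), E))) = Add(-56, Mul(7, Mul(Add(-4, Add(5, L)), E))) = Add(-56, Mul(7, Mul(Add(1, L), E))) = Add(-56, Mul(7, Mul(E, Add(1, L)))) = Add(-56, Mul(7, E, Add(1, L))))
Mul(-1, Mul(Add(5, Function('O')(3, -13)), -257)) = Mul(-1, Mul(Add(5, Add(-56, Mul(7, 3), Mul(7, 3, -13))), -257)) = Mul(-1, Mul(Add(5, Add(-56, 21, -273)), -257)) = Mul(-1, Mul(Add(5, -308), -257)) = Mul(-1, Mul(-303, -257)) = Mul(-1, 77871) = -77871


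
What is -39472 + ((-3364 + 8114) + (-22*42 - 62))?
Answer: -35708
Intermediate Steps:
-39472 + ((-3364 + 8114) + (-22*42 - 62)) = -39472 + (4750 + (-924 - 62)) = -39472 + (4750 - 986) = -39472 + 3764 = -35708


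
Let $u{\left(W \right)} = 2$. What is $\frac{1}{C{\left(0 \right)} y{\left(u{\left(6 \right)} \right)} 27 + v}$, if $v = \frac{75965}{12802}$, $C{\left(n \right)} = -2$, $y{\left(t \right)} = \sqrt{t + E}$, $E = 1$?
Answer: $- \frac{972503930}{1427949571367} - \frac{8850125016 \sqrt{3}}{1427949571367} \approx -0.011416$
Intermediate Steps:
$y{\left(t \right)} = \sqrt{1 + t}$ ($y{\left(t \right)} = \sqrt{t + 1} = \sqrt{1 + t}$)
$v = \frac{75965}{12802}$ ($v = 75965 \cdot \frac{1}{12802} = \frac{75965}{12802} \approx 5.9338$)
$\frac{1}{C{\left(0 \right)} y{\left(u{\left(6 \right)} \right)} 27 + v} = \frac{1}{- 2 \sqrt{1 + 2} \cdot 27 + \frac{75965}{12802}} = \frac{1}{- 2 \sqrt{3} \cdot 27 + \frac{75965}{12802}} = \frac{1}{- 54 \sqrt{3} + \frac{75965}{12802}} = \frac{1}{\frac{75965}{12802} - 54 \sqrt{3}}$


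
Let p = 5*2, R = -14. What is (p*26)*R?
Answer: -3640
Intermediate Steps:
p = 10
(p*26)*R = (10*26)*(-14) = 260*(-14) = -3640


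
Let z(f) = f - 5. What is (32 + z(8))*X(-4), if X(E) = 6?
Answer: 210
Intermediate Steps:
z(f) = -5 + f
(32 + z(8))*X(-4) = (32 + (-5 + 8))*6 = (32 + 3)*6 = 35*6 = 210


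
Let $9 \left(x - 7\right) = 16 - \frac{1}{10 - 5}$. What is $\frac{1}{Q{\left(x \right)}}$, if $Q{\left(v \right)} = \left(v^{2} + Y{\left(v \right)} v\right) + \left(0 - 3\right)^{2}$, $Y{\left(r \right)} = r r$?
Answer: $\frac{91125}{68968729} \approx 0.0013213$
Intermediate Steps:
$Y{\left(r \right)} = r^{2}$
$x = \frac{394}{45}$ ($x = 7 + \frac{16 - \frac{1}{10 - 5}}{9} = 7 + \frac{16 - \frac{1}{5}}{9} = 7 + \frac{1}{9} \cdot \frac{79}{5} = 7 + \frac{79}{45} = \frac{394}{45} \approx 8.7556$)
$Q{\left(v \right)} = 9 + v^{2} + v^{3}$ ($Q{\left(v \right)} = \left(v^{2} + v^{2} v\right) + \left(0 - 3\right)^{2} = \left(v^{2} + v^{3}\right) + \left(-3\right)^{2} = \left(v^{2} + v^{3}\right) + 9 = 9 + v^{2} + v^{3}$)
$\frac{1}{Q{\left(x \right)}} = \frac{1}{9 + \left(\frac{394}{45}\right)^{2} + \left(\frac{394}{45}\right)^{3}} = \frac{1}{9 + \frac{155236}{2025} + \frac{61162984}{91125}} = \frac{1}{\frac{68968729}{91125}} = \frac{91125}{68968729}$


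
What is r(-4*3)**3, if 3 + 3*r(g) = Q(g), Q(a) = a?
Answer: -125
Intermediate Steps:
r(g) = -1 + g/3
r(-4*3)**3 = (-1 + (-4*3)/3)**3 = (-1 + (1/3)*(-12))**3 = (-1 - 4)**3 = (-5)**3 = -125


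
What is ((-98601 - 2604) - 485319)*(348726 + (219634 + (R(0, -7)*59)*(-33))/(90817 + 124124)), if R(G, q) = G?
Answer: -14654445799278400/71647 ≈ -2.0454e+11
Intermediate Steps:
((-98601 - 2604) - 485319)*(348726 + (219634 + (R(0, -7)*59)*(-33))/(90817 + 124124)) = ((-98601 - 2604) - 485319)*(348726 + (219634 + (0*59)*(-33))/(90817 + 124124)) = (-101205 - 485319)*(348726 + (219634 + 0*(-33))/214941) = -586524*(348726 + (219634 + 0)*(1/214941)) = -586524*(348726 + 219634*(1/214941)) = -586524*(348726 + 219634/214941) = -586524*74955734800/214941 = -14654445799278400/71647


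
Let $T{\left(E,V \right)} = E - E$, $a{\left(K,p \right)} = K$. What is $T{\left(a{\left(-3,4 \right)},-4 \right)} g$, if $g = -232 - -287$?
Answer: $0$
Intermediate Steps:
$T{\left(E,V \right)} = 0$
$g = 55$ ($g = -232 + 287 = 55$)
$T{\left(a{\left(-3,4 \right)},-4 \right)} g = 0 \cdot 55 = 0$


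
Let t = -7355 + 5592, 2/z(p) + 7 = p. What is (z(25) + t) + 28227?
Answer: 238177/9 ≈ 26464.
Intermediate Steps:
z(p) = 2/(-7 + p)
t = -1763
(z(25) + t) + 28227 = (2/(-7 + 25) - 1763) + 28227 = (2/18 - 1763) + 28227 = (2*(1/18) - 1763) + 28227 = (1/9 - 1763) + 28227 = -15866/9 + 28227 = 238177/9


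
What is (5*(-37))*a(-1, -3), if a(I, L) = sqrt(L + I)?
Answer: -370*I ≈ -370.0*I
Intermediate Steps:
a(I, L) = sqrt(I + L)
(5*(-37))*a(-1, -3) = (5*(-37))*sqrt(-1 - 3) = -370*I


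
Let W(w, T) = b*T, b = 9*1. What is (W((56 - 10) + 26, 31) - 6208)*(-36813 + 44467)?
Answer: -45380566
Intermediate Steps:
b = 9
W(w, T) = 9*T
(W((56 - 10) + 26, 31) - 6208)*(-36813 + 44467) = (9*31 - 6208)*(-36813 + 44467) = (279 - 6208)*7654 = -5929*7654 = -45380566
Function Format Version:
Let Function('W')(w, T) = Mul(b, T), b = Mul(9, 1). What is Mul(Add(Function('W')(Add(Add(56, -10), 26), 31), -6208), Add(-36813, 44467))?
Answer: -45380566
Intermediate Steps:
b = 9
Function('W')(w, T) = Mul(9, T)
Mul(Add(Function('W')(Add(Add(56, -10), 26), 31), -6208), Add(-36813, 44467)) = Mul(Add(Mul(9, 31), -6208), Add(-36813, 44467)) = Mul(Add(279, -6208), 7654) = Mul(-5929, 7654) = -45380566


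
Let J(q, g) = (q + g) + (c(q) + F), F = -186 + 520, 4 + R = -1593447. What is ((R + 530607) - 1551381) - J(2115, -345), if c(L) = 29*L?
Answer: -2677664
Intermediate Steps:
R = -1593451 (R = -4 - 1593447 = -1593451)
F = 334
J(q, g) = 334 + g + 30*q (J(q, g) = (q + g) + (29*q + 334) = (g + q) + (334 + 29*q) = 334 + g + 30*q)
((R + 530607) - 1551381) - J(2115, -345) = ((-1593451 + 530607) - 1551381) - (334 - 345 + 30*2115) = (-1062844 - 1551381) - (334 - 345 + 63450) = -2614225 - 1*63439 = -2614225 - 63439 = -2677664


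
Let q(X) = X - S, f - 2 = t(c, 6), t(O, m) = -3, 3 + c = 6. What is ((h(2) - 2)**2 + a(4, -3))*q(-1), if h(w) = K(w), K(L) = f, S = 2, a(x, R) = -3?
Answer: -18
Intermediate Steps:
c = 3 (c = -3 + 6 = 3)
f = -1 (f = 2 - 3 = -1)
q(X) = -2 + X (q(X) = X - 1*2 = X - 2 = -2 + X)
K(L) = -1
h(w) = -1
((h(2) - 2)**2 + a(4, -3))*q(-1) = ((-1 - 2)**2 - 3)*(-2 - 1) = ((-3)**2 - 3)*(-3) = (9 - 3)*(-3) = 6*(-3) = -18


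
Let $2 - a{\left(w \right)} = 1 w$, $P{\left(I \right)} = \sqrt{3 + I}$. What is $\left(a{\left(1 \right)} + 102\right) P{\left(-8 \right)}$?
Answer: $103 i \sqrt{5} \approx 230.31 i$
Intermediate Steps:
$a{\left(w \right)} = 2 - w$ ($a{\left(w \right)} = 2 - 1 w = 2 - w$)
$\left(a{\left(1 \right)} + 102\right) P{\left(-8 \right)} = \left(\left(2 - 1\right) + 102\right) \sqrt{3 - 8} = \left(\left(2 - 1\right) + 102\right) \sqrt{-5} = \left(1 + 102\right) i \sqrt{5} = 103 i \sqrt{5}$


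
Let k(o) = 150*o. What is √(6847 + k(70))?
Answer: √17347 ≈ 131.71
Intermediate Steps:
√(6847 + k(70)) = √(6847 + 150*70) = √(6847 + 10500) = √17347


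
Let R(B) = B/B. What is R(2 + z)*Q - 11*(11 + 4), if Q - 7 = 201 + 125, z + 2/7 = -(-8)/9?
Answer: 168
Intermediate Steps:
z = 38/63 (z = -2/7 - (-8)/9 = -2/7 - 1*(-8/9) = -2/7 + 8/9 = 38/63 ≈ 0.60317)
R(B) = 1
Q = 333 (Q = 7 + (201 + 125) = 7 + 326 = 333)
R(2 + z)*Q - 11*(11 + 4) = 1*333 - 11*(11 + 4) = 333 - 11*15 = 333 - 165 = 168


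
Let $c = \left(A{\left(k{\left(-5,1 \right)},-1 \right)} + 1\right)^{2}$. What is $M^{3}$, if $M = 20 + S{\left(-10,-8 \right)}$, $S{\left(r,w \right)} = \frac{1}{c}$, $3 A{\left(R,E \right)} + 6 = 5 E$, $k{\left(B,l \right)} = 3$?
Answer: $\frac{2141700569}{262144} \approx 8169.9$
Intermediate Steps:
$A{\left(R,E \right)} = -2 + \frac{5 E}{3}$
$c = \frac{64}{9}$ ($c = \left(\left(-2 + \frac{5}{3} \left(-1\right)\right) + 1\right)^{2} = \left(\left(-2 - \frac{5}{3}\right) + 1\right)^{2} = \left(- \frac{11}{3} + 1\right)^{2} = \left(- \frac{8}{3}\right)^{2} = \frac{64}{9} \approx 7.1111$)
$S{\left(r,w \right)} = \frac{9}{64}$ ($S{\left(r,w \right)} = \frac{1}{\frac{64}{9}} = \frac{9}{64}$)
$M = \frac{1289}{64}$ ($M = 20 + \frac{9}{64} = \frac{1289}{64} \approx 20.141$)
$M^{3} = \left(\frac{1289}{64}\right)^{3} = \frac{2141700569}{262144}$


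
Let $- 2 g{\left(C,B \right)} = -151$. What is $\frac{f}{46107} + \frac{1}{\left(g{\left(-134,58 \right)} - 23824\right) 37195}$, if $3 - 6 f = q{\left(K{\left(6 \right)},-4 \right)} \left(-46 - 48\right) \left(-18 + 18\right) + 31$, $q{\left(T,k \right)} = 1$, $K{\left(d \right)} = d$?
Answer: $- \frac{24733389452}{244364921213715} \approx -0.00010121$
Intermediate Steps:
$g{\left(C,B \right)} = \frac{151}{2}$ ($g{\left(C,B \right)} = \left(- \frac{1}{2}\right) \left(-151\right) = \frac{151}{2}$)
$f = - \frac{14}{3}$ ($f = \frac{1}{2} - \frac{1 \left(-46 - 48\right) \left(-18 + 18\right) + 31}{6} = \frac{1}{2} - \frac{1 \left(\left(-94\right) 0\right) + 31}{6} = \frac{1}{2} - \frac{1 \cdot 0 + 31}{6} = \frac{1}{2} - \frac{0 + 31}{6} = \frac{1}{2} - \frac{31}{6} = - \frac{14}{3} \approx -4.6667$)
$\frac{f}{46107} + \frac{1}{\left(g{\left(-134,58 \right)} - 23824\right) 37195} = - \frac{14}{3 \cdot 46107} + \frac{1}{\left(\frac{151}{2} - 23824\right) 37195} = \left(- \frac{14}{3}\right) \frac{1}{46107} + \frac{1}{- \frac{47497}{2}} \cdot \frac{1}{37195} = - \frac{14}{138321} - \frac{2}{1766650915} = - \frac{24733389452}{244364921213715}$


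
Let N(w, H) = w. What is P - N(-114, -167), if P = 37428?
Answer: 37542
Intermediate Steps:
P - N(-114, -167) = 37428 - 1*(-114) = 37428 + 114 = 37542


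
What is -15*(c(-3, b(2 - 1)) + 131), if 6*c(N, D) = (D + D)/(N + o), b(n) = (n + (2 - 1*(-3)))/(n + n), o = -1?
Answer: -7845/4 ≈ -1961.3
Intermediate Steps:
b(n) = (5 + n)/(2*n) (b(n) = (n + (2 + 3))/((2*n)) = (n + 5)*(1/(2*n)) = (5 + n)*(1/(2*n)) = (5 + n)/(2*n))
c(N, D) = D/(3*(-1 + N)) (c(N, D) = ((D + D)/(N - 1))/6 = ((2*D)/(-1 + N))/6 = (2*D/(-1 + N))/6 = D/(3*(-1 + N)))
-15*(c(-3, b(2 - 1)) + 131) = -15*(((5 + (2 - 1))/(2*(2 - 1)))/(3*(-1 - 3)) + 131) = -15*((⅓)*((½)*(5 + 1)/1)/(-4) + 131) = -15*((⅓)*((½)*1*6)*(-¼) + 131) = -15*((⅓)*3*(-¼) + 131) = -15*(-¼ + 131) = -15*523/4 = -7845/4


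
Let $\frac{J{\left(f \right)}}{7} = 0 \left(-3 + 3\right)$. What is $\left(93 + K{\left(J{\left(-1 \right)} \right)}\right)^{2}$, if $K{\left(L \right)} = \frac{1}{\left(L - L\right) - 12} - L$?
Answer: $\frac{1243225}{144} \approx 8633.5$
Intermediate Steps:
$J{\left(f \right)} = 0$ ($J{\left(f \right)} = 7 \cdot 0 \left(-3 + 3\right) = 7 \cdot 0 \cdot 0 = 7 \cdot 0 = 0$)
$K{\left(L \right)} = - \frac{1}{12} - L$ ($K{\left(L \right)} = \frac{1}{0 - 12} - L = \frac{1}{-12} - L = - \frac{1}{12} - L$)
$\left(93 + K{\left(J{\left(-1 \right)} \right)}\right)^{2} = \left(93 - \frac{1}{12}\right)^{2} = \left(\frac{1115}{12}\right)^{2} = \frac{1243225}{144}$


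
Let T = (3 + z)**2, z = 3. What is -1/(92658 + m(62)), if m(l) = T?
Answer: -1/92694 ≈ -1.0788e-5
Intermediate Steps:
T = 36 (T = (3 + 3)**2 = 6**2 = 36)
m(l) = 36
-1/(92658 + m(62)) = -1/(92658 + 36) = -1/92694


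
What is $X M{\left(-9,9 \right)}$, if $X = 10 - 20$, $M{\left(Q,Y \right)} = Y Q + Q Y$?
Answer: $1620$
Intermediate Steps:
$M{\left(Q,Y \right)} = 2 Q Y$ ($M{\left(Q,Y \right)} = Q Y + Q Y = 2 Q Y$)
$X = -10$ ($X = 10 - 20 = -10$)
$X M{\left(-9,9 \right)} = - 10 \cdot 2 \left(-9\right) 9 = \left(-10\right) \left(-162\right) = 1620$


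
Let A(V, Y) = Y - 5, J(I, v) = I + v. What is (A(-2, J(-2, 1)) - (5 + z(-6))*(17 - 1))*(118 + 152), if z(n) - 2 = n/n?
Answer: -36180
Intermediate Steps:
z(n) = 3 (z(n) = 2 + n/n = 2 + 1 = 3)
A(V, Y) = -5 + Y
(A(-2, J(-2, 1)) - (5 + z(-6))*(17 - 1))*(118 + 152) = ((-5 + (-2 + 1)) - (5 + 3)*(17 - 1))*(118 + 152) = ((-5 - 1) - 8*16)*270 = (-6 - 1*128)*270 = (-6 - 128)*270 = -134*270 = -36180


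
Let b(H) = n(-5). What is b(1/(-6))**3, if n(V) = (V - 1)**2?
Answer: 46656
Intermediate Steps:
n(V) = (-1 + V)**2
b(H) = 36 (b(H) = (-1 - 5)**2 = (-6)**2 = 36)
b(1/(-6))**3 = 36**3 = 46656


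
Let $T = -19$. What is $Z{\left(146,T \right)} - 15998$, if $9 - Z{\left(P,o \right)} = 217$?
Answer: $-16206$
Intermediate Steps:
$Z{\left(P,o \right)} = -208$ ($Z{\left(P,o \right)} = 9 - 217 = -208$)
$Z{\left(146,T \right)} - 15998 = -208 - 15998 = -16206$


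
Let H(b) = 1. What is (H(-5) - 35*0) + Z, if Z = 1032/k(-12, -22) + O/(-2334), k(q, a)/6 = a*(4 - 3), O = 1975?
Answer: -196775/25674 ≈ -7.6644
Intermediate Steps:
k(q, a) = 6*a (k(q, a) = 6*(a*(4 - 3)) = 6*(a*1) = 6*a)
Z = -222449/25674 (Z = 1032/((6*(-22))) + 1975/(-2334) = 1032/(-132) + 1975*(-1/2334) = 1032*(-1/132) - 1975/2334 = -86/11 - 1975/2334 = -222449/25674 ≈ -8.6644)
(H(-5) - 35*0) + Z = (1 - 35*0) - 222449/25674 = (1 + 0) - 222449/25674 = 1 - 222449/25674 = -196775/25674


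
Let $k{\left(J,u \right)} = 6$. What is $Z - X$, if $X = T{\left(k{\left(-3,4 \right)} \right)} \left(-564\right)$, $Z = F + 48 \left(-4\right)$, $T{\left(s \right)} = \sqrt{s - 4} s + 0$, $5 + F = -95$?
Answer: $-292 + 3384 \sqrt{2} \approx 4493.7$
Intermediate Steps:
$F = -100$ ($F = -5 - 95 = -100$)
$T{\left(s \right)} = s \sqrt{-4 + s}$ ($T{\left(s \right)} = \sqrt{-4 + s} s + 0 = s \sqrt{-4 + s} + 0 = s \sqrt{-4 + s}$)
$Z = -292$ ($Z = -100 + 48 \left(-4\right) = -100 - 192 = -292$)
$X = - 3384 \sqrt{2}$ ($X = 6 \sqrt{-4 + 6} \left(-564\right) = 6 \sqrt{2} \left(-564\right) = - 3384 \sqrt{2} \approx -4785.7$)
$Z - X = -292 - - 3384 \sqrt{2} = -292 + 3384 \sqrt{2}$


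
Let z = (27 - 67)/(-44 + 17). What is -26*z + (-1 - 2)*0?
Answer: -1040/27 ≈ -38.518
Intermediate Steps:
z = 40/27 (z = -40/(-27) = -40*(-1/27) = 40/27 ≈ 1.4815)
-26*z + (-1 - 2)*0 = -26*40/27 + (-1 - 2)*0 = -1040/27 - 3*0 = -1040/27 + 0 = -1040/27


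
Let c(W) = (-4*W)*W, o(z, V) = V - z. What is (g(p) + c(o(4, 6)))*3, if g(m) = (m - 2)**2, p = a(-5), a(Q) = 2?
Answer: -48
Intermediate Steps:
p = 2
g(m) = (-2 + m)**2
c(W) = -4*W**2
(g(p) + c(o(4, 6)))*3 = ((-2 + 2)**2 - 4*(6 - 1*4)**2)*3 = (0**2 - 4*(6 - 4)**2)*3 = (0 - 4*2**2)*3 = (0 - 4*4)*3 = (0 - 16)*3 = -16*3 = -48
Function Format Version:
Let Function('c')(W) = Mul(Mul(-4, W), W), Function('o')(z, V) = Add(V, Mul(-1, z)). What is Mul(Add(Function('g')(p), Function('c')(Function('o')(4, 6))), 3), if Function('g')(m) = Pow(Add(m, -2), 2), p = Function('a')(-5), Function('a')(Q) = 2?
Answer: -48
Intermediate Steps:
p = 2
Function('g')(m) = Pow(Add(-2, m), 2)
Function('c')(W) = Mul(-4, Pow(W, 2))
Mul(Add(Function('g')(p), Function('c')(Function('o')(4, 6))), 3) = Mul(Add(Pow(Add(-2, 2), 2), Mul(-4, Pow(Add(6, Mul(-1, 4)), 2))), 3) = Mul(Add(Pow(0, 2), Mul(-4, Pow(Add(6, -4), 2))), 3) = Mul(Add(0, Mul(-4, Pow(2, 2))), 3) = Mul(Add(0, Mul(-4, 4)), 3) = Mul(Add(0, -16), 3) = Mul(-16, 3) = -48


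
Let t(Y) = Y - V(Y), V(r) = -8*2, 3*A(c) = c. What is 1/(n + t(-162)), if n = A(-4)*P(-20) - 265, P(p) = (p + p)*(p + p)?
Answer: -3/7633 ≈ -0.00039303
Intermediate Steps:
A(c) = c/3
P(p) = 4*p² (P(p) = (2*p)*(2*p) = 4*p²)
V(r) = -16
t(Y) = 16 + Y (t(Y) = Y - 1*(-16) = Y + 16 = 16 + Y)
n = -7195/3 (n = ((⅓)*(-4))*(4*(-20)²) - 265 = -16*400/3 - 265 = -4/3*1600 - 265 = -6400/3 - 265 = -7195/3 ≈ -2398.3)
1/(n + t(-162)) = 1/(-7195/3 + (16 - 162)) = 1/(-7195/3 - 146) = 1/(-7633/3) = -3/7633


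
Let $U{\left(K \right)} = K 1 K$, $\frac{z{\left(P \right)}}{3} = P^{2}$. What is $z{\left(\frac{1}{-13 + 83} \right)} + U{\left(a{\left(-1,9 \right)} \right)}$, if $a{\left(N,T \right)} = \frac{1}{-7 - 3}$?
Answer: $\frac{13}{1225} \approx 0.010612$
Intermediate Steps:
$a{\left(N,T \right)} = - \frac{1}{10}$ ($a{\left(N,T \right)} = \frac{1}{-10} = - \frac{1}{10}$)
$z{\left(P \right)} = 3 P^{2}$
$U{\left(K \right)} = K^{2}$ ($U{\left(K \right)} = K K = K^{2}$)
$z{\left(\frac{1}{-13 + 83} \right)} + U{\left(a{\left(-1,9 \right)} \right)} = 3 \left(\frac{1}{-13 + 83}\right)^{2} + \left(- \frac{1}{10}\right)^{2} = 3 \left(\frac{1}{70}\right)^{2} + \frac{1}{100} = \frac{3}{4900} + \frac{1}{100} = \frac{13}{1225}$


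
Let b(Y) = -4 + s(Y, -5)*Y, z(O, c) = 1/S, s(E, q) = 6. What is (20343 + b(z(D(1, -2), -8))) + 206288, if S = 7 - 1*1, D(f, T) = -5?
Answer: 226628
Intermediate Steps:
S = 6 (S = 7 - 1 = 6)
z(O, c) = ⅙ (z(O, c) = 1/6 = ⅙)
b(Y) = -4 + 6*Y
(20343 + b(z(D(1, -2), -8))) + 206288 = (20343 + (-4 + 6*(⅙))) + 206288 = (20343 + (-4 + 1)) + 206288 = (20343 - 3) + 206288 = 20340 + 206288 = 226628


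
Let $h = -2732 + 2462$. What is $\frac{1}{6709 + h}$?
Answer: $\frac{1}{6439} \approx 0.0001553$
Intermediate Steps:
$h = -270$
$\frac{1}{6709 + h} = \frac{1}{6709 - 270} = \frac{1}{6439}$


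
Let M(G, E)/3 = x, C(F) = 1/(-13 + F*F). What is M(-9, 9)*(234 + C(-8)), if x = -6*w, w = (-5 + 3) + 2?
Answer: 0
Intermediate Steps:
w = 0 (w = -2 + 2 = 0)
C(F) = 1/(-13 + F**2)
x = 0 (x = -6*0 = 0)
M(G, E) = 0 (M(G, E) = 3*0 = 0)
M(-9, 9)*(234 + C(-8)) = 0*(234 + 1/(-13 + (-8)**2)) = 0*(234 + 1/(-13 + 64)) = 0*(234 + 1/51) = 0*(11935/51) = 0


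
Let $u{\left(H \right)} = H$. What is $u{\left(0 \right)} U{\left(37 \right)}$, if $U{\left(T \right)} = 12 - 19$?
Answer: $0$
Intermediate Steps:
$U{\left(T \right)} = -7$ ($U{\left(T \right)} = 12 - 19 = -7$)
$u{\left(0 \right)} U{\left(37 \right)} = 0 \left(-7\right) = 0$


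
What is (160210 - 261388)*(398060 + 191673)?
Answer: -59668005474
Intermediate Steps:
(160210 - 261388)*(398060 + 191673) = -101178*589733 = -59668005474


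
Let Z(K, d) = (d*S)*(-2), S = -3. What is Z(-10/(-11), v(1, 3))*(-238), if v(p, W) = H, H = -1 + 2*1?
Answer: -1428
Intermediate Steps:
H = 1 (H = -1 + 2 = 1)
v(p, W) = 1
Z(K, d) = 6*d (Z(K, d) = (d*(-3))*(-2) = -3*d*(-2) = 6*d)
Z(-10/(-11), v(1, 3))*(-238) = (6*1)*(-238) = 6*(-238) = -1428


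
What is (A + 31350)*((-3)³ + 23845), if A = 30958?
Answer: 1484051944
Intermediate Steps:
(A + 31350)*((-3)³ + 23845) = (30958 + 31350)*((-3)³ + 23845) = 62308*(-27 + 23845) = 62308*23818 = 1484051944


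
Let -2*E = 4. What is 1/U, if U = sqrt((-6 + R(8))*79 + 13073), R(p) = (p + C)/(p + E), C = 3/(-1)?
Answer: sqrt(455934)/75989 ≈ 0.0088859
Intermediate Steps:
E = -2 (E = -1/2*4 = -2)
C = -3 (C = 3*(-1) = -3)
R(p) = (-3 + p)/(-2 + p) (R(p) = (p - 3)/(p - 2) = (-3 + p)/(-2 + p))
U = sqrt(455934)/6 (U = sqrt((-6 + (-3 + 8)/(-2 + 8))*79 + 13073) = sqrt((-6 + 5/6)*79 + 13073) = sqrt(-31/6*79 + 13073) = sqrt(-2449/6 + 13073) = sqrt(75989/6) = sqrt(455934)/6 ≈ 112.54)
1/U = 1/(sqrt(455934)/6) = sqrt(455934)/75989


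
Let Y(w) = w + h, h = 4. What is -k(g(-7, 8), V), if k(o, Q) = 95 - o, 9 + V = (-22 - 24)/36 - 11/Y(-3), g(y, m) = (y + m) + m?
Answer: -86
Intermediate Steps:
Y(w) = 4 + w (Y(w) = w + 4 = 4 + w)
g(y, m) = y + 2*m (g(y, m) = (m + y) + m = y + 2*m)
V = -383/18 (V = -9 + ((-22 - 24)/36 - 11/(4 - 3)) = -9 + (-46*1/36 - 11/1) = -9 + (-23/18 - 11*1) = -9 + (-23/18 - 11) = -9 - 221/18 = -383/18 ≈ -21.278)
-k(g(-7, 8), V) = -(95 - (-7 + 2*8)) = -(95 - (-7 + 16)) = -(95 - 1*9) = -(95 - 9) = -1*86 = -86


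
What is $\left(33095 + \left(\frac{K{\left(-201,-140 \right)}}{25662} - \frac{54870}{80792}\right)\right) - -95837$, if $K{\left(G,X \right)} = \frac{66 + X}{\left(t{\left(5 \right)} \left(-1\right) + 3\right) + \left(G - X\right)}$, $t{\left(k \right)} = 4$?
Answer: $\frac{2071662450270083}{16067953356} \approx 1.2893 \cdot 10^{5}$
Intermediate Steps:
$K{\left(G,X \right)} = \frac{66 + X}{-1 + G - X}$ ($K{\left(G,X \right)} = \frac{66 + X}{\left(4 \left(-1\right) + 3\right) + \left(G - X\right)} = \frac{66 + X}{\left(-4 + 3\right) + \left(G - X\right)} = \frac{66 + X}{-1 + \left(G - X\right)} = \frac{66 + X}{-1 + G - X}$)
$\left(33095 + \left(\frac{K{\left(-201,-140 \right)}}{25662} - \frac{54870}{80792}\right)\right) - -95837 = \left(33095 - \left(\frac{27435}{40396} - \frac{\frac{1}{-1 - 201 - -140} \left(66 - 140\right)}{25662}\right)\right) - -95837 = \left(33095 - \left(\frac{27435}{40396} - \frac{1}{-1 - 201 + 140} \left(-74\right) \frac{1}{25662}\right)\right) + 95837 = \left(33095 - \left(\frac{27435}{40396} - \frac{1}{-62} \left(-74\right) \frac{1}{25662}\right)\right) + 95837 = \left(33095 - \left(\frac{27435}{40396} - \left(- \frac{1}{62}\right) \left(-74\right) \frac{1}{25662}\right)\right) + 95837 = \left(33095 + \left(\frac{37}{31} \cdot \frac{1}{25662} - \frac{27435}{40396}\right)\right) + 95837 = \left(33095 + \left(\frac{37}{795522} - \frac{27435}{40396}\right)\right) + 95837 = \left(33095 - \frac{10911825709}{16067953356}\right) + 95837 = \frac{531758004491111}{16067953356} + 95837 = \frac{2071662450270083}{16067953356}$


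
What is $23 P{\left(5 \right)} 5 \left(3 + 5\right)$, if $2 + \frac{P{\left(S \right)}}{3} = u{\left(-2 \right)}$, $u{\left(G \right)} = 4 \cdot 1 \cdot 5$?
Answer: $49680$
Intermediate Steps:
$u{\left(G \right)} = 20$ ($u{\left(G \right)} = 4 \cdot 5 = 20$)
$P{\left(S \right)} = 54$ ($P{\left(S \right)} = -6 + 3 \cdot 20 = -6 + 60 = 54$)
$23 P{\left(5 \right)} 5 \left(3 + 5\right) = 23 \cdot 54 \cdot 5 \left(3 + 5\right) = 1242 \cdot 5 \cdot 8 = 1242 \cdot 40 = 49680$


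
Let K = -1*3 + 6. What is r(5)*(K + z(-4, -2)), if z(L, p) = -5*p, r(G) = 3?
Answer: 39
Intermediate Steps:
K = 3 (K = -3 + 6 = 3)
r(5)*(K + z(-4, -2)) = 3*(3 - 5*(-2)) = 3*(3 + 10) = 3*13 = 39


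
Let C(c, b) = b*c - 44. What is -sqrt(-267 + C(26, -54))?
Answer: -7*I*sqrt(35) ≈ -41.413*I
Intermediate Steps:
C(c, b) = -44 + b*c
-sqrt(-267 + C(26, -54)) = -sqrt(-267 + (-44 - 54*26)) = -sqrt(-267 + (-44 - 1404)) = -sqrt(-267 - 1448) = -sqrt(-1715) = -7*I*sqrt(35)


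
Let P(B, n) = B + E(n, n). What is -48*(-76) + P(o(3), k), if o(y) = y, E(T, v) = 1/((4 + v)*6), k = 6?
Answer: 219061/60 ≈ 3651.0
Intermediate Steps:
E(T, v) = 1/(24 + 6*v)
P(B, n) = B + 1/(6*(4 + n))
-48*(-76) + P(o(3), k) = -48*(-76) + (⅙ + 3*(4 + 6))/(4 + 6) = 3648 + (⅙ + 3*10)/10 = 3648 + (⅙ + 30)/10 = 3648 + (⅒)*(181/6) = 3648 + 181/60 = 219061/60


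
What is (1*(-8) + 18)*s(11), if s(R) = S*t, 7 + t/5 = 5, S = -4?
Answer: 400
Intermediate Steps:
t = -10 (t = -35 + 5*5 = -35 + 25 = -10)
s(R) = 40 (s(R) = -4*(-10) = 40)
(1*(-8) + 18)*s(11) = (1*(-8) + 18)*40 = (-8 + 18)*40 = 10*40 = 400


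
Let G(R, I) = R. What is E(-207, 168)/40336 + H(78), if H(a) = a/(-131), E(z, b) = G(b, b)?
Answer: -390525/660502 ≈ -0.59126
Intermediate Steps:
E(z, b) = b
H(a) = -a/131 (H(a) = a*(-1/131) = -a/131)
E(-207, 168)/40336 + H(78) = 168/40336 - 1/131*78 = 168*(1/40336) - 78/131 = 21/5042 - 78/131 = -390525/660502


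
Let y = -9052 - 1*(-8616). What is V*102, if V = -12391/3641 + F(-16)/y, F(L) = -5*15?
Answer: -261599451/793738 ≈ -329.58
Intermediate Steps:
y = -436 (y = -9052 + 8616 = -436)
F(L) = -75
V = -5129401/1587476 (V = -12391/3641 - 75/(-436) = -12391*1/3641 - 75*(-1/436) = -12391/3641 + 75/436 = -5129401/1587476 ≈ -3.2312)
V*102 = -5129401/1587476*102 = -261599451/793738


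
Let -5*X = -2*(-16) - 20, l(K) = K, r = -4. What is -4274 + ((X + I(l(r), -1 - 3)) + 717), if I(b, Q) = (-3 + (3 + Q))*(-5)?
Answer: -17697/5 ≈ -3539.4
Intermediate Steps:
X = -12/5 (X = -(-2*(-16) - 20)/5 = -(32 - 20)/5 = -⅕*12 = -12/5 ≈ -2.4000)
I(b, Q) = -5*Q (I(b, Q) = Q*(-5) = -5*Q)
-4274 + ((X + I(l(r), -1 - 3)) + 717) = -4274 + ((-12/5 - 5*(-1 - 3)) + 717) = -4274 + ((-12/5 - 5*(-4)) + 717) = -4274 + ((-12/5 + 20) + 717) = -4274 + (88/5 + 717) = -4274 + 3673/5 = -17697/5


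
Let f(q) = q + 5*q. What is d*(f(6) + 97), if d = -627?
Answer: -83391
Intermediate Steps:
f(q) = 6*q
d*(f(6) + 97) = -627*(6*6 + 97) = -627*(36 + 97) = -627*133 = -83391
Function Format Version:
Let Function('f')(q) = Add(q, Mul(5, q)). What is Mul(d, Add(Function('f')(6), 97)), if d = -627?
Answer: -83391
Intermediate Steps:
Function('f')(q) = Mul(6, q)
Mul(d, Add(Function('f')(6), 97)) = Mul(-627, Add(Mul(6, 6), 97)) = Mul(-627, Add(36, 97)) = Mul(-627, 133) = -83391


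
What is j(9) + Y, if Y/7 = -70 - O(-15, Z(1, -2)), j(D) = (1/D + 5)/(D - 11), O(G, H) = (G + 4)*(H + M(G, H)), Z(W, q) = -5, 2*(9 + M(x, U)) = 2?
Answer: -13442/9 ≈ -1493.6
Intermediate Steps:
M(x, U) = -8 (M(x, U) = -9 + (1/2)*2 = -9 + 1 = -8)
O(G, H) = (-8 + H)*(4 + G) (O(G, H) = (G + 4)*(H - 8) = (4 + G)*(-8 + H) = (-8 + H)*(4 + G))
j(D) = (5 + 1/D)/(-11 + D)
Y = -1491 (Y = 7*(-70 - (-32 - 8*(-15) + 4*(-5) - 15*(-5))) = 7*(-70 - (-32 + 120 - 20 + 75)) = 7*(-70 - 1*143) = 7*(-70 - 143) = 7*(-213) = -1491)
j(9) + Y = (1 + 5*9)/(9*(-11 + 9)) - 1491 = (1/9)*(1 + 45)/(-2) - 1491 = (1/9)*(-1/2)*46 - 1491 = -23/9 - 1491 = -13442/9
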